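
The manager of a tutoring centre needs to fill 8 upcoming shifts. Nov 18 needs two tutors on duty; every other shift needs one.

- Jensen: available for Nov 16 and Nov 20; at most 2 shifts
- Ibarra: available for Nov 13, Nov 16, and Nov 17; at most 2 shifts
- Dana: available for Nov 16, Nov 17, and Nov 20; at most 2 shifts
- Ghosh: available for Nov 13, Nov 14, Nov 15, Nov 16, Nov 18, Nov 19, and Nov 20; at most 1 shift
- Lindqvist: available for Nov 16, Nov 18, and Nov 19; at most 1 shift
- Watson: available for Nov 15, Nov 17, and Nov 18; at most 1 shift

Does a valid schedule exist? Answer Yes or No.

No

Total capacity is 9 and 9 slots are needed, so capacity alone doesn't rule it out.
Shifts {Nov 14, Nov 15, Nov 18} need 4 worker-slots in total, but the tutors available for any of those shifts (Ghosh, Lindqvist, and Watson) can supply at most 3 among them. So no valid schedule exists.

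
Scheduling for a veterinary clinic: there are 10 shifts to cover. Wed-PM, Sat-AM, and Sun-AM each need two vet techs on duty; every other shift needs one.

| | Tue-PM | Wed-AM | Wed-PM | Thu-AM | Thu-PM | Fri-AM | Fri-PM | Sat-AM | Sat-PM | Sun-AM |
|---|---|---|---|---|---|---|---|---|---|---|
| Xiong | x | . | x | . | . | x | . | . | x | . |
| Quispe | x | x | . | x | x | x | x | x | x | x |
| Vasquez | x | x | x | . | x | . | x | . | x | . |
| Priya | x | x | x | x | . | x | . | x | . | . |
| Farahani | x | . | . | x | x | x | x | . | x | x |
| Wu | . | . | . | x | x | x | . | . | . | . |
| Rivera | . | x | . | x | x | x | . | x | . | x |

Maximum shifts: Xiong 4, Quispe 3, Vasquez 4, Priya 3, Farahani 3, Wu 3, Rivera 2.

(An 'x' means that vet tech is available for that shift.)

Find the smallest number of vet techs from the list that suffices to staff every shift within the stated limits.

13 slots to fill and no one can take more than 4, so at least ⌈13/4⌉ = 4 vet techs are needed.
Xiong, Quispe, Vasquez, and Rivera alone can cover everything: Tue-PM→Xiong, Wed-AM→Vasquez, Wed-PM→Xiong+Vasquez, Thu-AM→Quispe, Thu-PM→Vasquez, Fri-AM→Xiong, Fri-PM→Vasquez, Sat-AM→Quispe+Rivera, Sat-PM→Xiong, Sun-AM→Quispe+Rivera.

4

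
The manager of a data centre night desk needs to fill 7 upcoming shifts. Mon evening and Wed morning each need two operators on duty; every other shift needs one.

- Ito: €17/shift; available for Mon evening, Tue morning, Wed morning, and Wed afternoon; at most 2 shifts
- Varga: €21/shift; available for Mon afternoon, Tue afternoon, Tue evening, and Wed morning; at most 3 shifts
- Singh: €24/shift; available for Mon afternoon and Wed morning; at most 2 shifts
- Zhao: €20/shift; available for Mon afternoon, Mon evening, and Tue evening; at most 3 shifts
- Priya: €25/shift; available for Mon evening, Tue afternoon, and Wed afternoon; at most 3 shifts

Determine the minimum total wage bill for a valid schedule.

€185

Tue morning can only be covered by Ito, so that assignment is forced.
Picking the cheapest available operator for each shift independently would cost €170, but that ignores the shift limits.
An optimal schedule: Mon afternoon→Zhao, Mon evening→Zhao+Priya, Tue morning→Ito, Tue afternoon→Varga, Tue evening→Zhao, Wed morning→Varga+Singh, Wed afternoon→Ito.
Total: 20 + 20 + 25 + 17 + 21 + 20 + 21 + 24 + 17 = €185.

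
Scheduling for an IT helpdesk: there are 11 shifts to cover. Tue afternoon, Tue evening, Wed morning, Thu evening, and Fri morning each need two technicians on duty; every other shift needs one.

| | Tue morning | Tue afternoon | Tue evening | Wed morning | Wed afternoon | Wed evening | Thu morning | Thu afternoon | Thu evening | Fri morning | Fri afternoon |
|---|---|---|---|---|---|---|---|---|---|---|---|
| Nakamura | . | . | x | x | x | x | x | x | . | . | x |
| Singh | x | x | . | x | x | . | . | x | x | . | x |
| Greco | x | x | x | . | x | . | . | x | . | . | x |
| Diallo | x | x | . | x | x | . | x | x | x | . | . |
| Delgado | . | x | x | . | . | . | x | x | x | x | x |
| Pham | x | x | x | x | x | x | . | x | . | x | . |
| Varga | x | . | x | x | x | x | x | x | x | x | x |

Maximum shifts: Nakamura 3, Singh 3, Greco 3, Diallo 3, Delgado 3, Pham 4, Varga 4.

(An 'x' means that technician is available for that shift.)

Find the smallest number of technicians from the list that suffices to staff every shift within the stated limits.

16 slots to fill and no one can take more than 4, so at least ⌈16/4⌉ = 4 technicians are needed.
Any 4 technicians together have capacity at most 4+4+3+3 = 14 < 16 slots, so 4 can never suffice.
Nakamura, Singh, Greco, Delgado, and Pham alone can cover everything: Tue morning→Singh, Tue afternoon→Greco+Pham, Tue evening→Delgado+Pham, Wed morning→Nakamura+Singh, Wed afternoon→Greco, Wed evening→Nakamura, Thu morning→Nakamura, Thu afternoon→Pham, Thu evening→Singh+Delgado, Fri morning→Delgado+Pham, Fri afternoon→Greco.

5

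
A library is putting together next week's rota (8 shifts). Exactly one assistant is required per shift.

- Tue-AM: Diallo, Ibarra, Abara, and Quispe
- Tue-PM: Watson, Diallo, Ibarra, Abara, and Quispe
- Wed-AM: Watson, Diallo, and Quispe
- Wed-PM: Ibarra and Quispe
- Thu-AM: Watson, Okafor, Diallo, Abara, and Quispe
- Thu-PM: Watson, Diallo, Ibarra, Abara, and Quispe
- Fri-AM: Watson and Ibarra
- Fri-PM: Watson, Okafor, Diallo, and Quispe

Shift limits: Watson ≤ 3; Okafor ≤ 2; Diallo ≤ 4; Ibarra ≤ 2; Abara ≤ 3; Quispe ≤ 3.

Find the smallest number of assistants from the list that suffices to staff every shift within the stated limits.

8 slots to fill and no one can take more than 4, so at least ⌈8/4⌉ = 2 assistants are needed.
Any 2 assistants together have capacity at most 4+3 = 7 < 8 slots, so 2 can never suffice.
Watson, Okafor, and Quispe alone can cover everything: Tue-AM→Quispe, Tue-PM→Watson, Wed-AM→Watson, Wed-PM→Quispe, Thu-AM→Okafor, Thu-PM→Quispe, Fri-AM→Watson, Fri-PM→Okafor.

3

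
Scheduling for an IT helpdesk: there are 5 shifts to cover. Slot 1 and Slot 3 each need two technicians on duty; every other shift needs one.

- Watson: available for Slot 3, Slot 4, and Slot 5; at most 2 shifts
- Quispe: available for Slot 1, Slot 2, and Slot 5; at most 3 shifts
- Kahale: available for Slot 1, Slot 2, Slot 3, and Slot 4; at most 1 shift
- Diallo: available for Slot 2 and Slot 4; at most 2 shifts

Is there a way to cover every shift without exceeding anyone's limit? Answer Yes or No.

Total capacity is 8 and 7 slots are needed, so capacity alone doesn't rule it out.
Shifts {Slot 1, Slot 3} need 4 worker-slots in total, but the technicians available for any of those shifts (Watson, Quispe, and Kahale) can supply at most 3 among them. So no valid schedule exists.

No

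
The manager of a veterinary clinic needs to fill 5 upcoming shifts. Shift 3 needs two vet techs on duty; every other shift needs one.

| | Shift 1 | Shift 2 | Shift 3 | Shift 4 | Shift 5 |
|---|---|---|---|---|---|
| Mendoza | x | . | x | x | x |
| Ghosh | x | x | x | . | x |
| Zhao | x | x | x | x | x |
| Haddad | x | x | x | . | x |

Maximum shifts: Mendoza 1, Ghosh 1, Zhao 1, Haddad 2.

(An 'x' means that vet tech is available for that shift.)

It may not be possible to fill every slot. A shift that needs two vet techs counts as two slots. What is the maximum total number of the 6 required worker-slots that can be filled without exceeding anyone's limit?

Total capacity across all vet techs is 1+1+1+2 = 5, and 6 slots are needed, so at most 5 can be filled.
An assignment achieving 5: Shift 1→Zhao, Shift 2→Ghosh, Shift 3→Haddad, Shift 4→Mendoza, Shift 5→Haddad.
Loads: Mendoza 1/1, Ghosh 1/1, Zhao 1/1, Haddad 2/2.

5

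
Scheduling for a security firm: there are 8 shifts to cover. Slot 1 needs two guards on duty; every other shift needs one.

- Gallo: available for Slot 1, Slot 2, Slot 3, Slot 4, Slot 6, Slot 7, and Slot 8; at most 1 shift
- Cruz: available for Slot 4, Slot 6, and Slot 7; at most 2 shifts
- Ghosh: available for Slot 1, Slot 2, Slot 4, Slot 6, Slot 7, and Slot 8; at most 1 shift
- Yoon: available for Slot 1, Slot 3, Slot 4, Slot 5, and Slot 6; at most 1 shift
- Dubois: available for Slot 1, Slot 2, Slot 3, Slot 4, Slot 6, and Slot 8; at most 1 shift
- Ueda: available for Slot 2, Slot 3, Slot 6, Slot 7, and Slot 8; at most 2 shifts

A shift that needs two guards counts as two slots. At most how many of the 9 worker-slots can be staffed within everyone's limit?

8

Total capacity across all guards is 1+2+1+1+1+2 = 8, and 9 slots are needed, so at most 8 can be filled.
An assignment achieving 8: Slot 1→Gallo+Ghosh, Slot 2→Dubois, Slot 3→Ueda, Slot 4→Cruz, Slot 5→Yoon, Slot 7→Cruz, Slot 8→Ueda.
Loads: Gallo 1/1, Cruz 2/2, Ghosh 1/1, Yoon 1/1, Dubois 1/1, Ueda 2/2.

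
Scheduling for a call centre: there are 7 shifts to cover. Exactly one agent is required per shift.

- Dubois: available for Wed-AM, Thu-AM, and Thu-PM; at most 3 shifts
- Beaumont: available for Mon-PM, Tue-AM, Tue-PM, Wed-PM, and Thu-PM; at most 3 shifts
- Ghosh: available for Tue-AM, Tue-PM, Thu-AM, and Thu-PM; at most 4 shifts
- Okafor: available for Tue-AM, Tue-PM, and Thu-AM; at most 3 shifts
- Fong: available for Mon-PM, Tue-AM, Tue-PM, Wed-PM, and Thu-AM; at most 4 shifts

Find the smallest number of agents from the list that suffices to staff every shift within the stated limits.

7 slots to fill and no one can take more than 4, so at least ⌈7/4⌉ = 2 agents are needed.
Dubois and Fong alone can cover everything: Mon-PM→Fong, Tue-AM→Fong, Tue-PM→Fong, Wed-AM→Dubois, Wed-PM→Fong, Thu-AM→Dubois, Thu-PM→Dubois.

2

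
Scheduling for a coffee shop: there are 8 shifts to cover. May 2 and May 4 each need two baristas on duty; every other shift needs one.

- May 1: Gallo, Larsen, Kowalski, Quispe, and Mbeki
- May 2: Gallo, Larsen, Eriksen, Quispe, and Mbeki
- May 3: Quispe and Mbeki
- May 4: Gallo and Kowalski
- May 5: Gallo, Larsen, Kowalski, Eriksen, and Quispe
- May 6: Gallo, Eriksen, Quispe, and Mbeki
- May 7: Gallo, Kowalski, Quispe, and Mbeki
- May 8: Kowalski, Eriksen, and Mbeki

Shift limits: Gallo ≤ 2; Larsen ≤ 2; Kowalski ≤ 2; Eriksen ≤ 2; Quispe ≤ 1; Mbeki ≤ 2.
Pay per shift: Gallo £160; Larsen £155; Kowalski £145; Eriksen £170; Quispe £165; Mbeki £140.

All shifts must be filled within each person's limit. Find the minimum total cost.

May 4 can only be covered by Gallo and Kowalski, so that assignment is forced.
Picking the cheapest available barista for each shift independently would cost £1445, but that ignores the shift limits.
An optimal schedule: May 1→Larsen, May 2→Eriksen+Mbeki, May 3→Quispe, May 4→Gallo+Kowalski, May 5→Larsen, May 6→Gallo, May 7→Mbeki, May 8→Kowalski.
Total: 155 + 170 + 140 + 165 + 160 + 145 + 155 + 160 + 140 + 145 = £1535.

£1535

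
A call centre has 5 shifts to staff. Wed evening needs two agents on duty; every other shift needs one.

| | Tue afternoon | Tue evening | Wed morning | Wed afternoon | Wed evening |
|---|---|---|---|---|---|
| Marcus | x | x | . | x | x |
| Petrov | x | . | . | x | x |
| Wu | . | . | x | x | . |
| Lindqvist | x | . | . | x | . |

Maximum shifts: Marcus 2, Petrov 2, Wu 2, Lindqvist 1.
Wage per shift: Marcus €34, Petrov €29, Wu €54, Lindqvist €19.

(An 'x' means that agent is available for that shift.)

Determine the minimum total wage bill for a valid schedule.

€199

Tue evening can only be covered by Marcus, so that assignment is forced.
Wed morning can only be covered by Wu, so that assignment is forced.
Wed evening can only be covered by Marcus and Petrov, so that assignment is forced.
Picking the cheapest available agent for each shift independently would cost €189, but that ignores the shift limits.
An optimal schedule: Tue afternoon→Lindqvist, Tue evening→Marcus, Wed morning→Wu, Wed afternoon→Petrov, Wed evening→Petrov+Marcus.
Total: 19 + 34 + 54 + 29 + 29 + 34 = €199.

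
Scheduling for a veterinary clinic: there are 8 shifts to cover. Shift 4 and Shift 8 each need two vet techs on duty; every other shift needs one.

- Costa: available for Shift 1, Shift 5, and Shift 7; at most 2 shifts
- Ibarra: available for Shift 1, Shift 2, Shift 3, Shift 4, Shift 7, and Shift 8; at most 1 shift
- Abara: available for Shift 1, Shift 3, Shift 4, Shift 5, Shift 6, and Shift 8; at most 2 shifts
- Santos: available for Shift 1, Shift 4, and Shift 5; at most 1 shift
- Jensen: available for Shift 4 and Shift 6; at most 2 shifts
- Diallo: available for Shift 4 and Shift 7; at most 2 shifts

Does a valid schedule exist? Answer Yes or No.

No

Total capacity is 10 and 10 slots are needed, so capacity alone doesn't rule it out.
Shifts {Shift 2, Shift 8} need 3 worker-slots in total, but the vet techs available for any of those shifts (Ibarra and Abara) can supply at most 2 among them. So no valid schedule exists.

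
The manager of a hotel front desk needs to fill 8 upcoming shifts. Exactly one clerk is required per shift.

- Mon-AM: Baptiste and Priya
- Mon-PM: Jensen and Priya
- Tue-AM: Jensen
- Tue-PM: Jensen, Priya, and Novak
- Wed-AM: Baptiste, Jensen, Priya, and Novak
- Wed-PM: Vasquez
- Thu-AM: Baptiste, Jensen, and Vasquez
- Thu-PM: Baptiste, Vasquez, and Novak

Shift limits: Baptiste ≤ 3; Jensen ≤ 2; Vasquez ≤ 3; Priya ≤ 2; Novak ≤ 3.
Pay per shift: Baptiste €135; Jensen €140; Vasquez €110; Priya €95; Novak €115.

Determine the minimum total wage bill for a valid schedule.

€890

Tue-AM can only be covered by Jensen, so that assignment is forced.
Wed-PM can only be covered by Vasquez, so that assignment is forced.
Picking the cheapest available clerk for each shift independently would cost €850, but that ignores the shift limits.
An optimal schedule: Mon-AM→Priya, Mon-PM→Priya, Tue-AM→Jensen, Tue-PM→Novak, Wed-AM→Novak, Wed-PM→Vasquez, Thu-AM→Vasquez, Thu-PM→Vasquez.
Total: 95 + 95 + 140 + 115 + 115 + 110 + 110 + 110 = €890.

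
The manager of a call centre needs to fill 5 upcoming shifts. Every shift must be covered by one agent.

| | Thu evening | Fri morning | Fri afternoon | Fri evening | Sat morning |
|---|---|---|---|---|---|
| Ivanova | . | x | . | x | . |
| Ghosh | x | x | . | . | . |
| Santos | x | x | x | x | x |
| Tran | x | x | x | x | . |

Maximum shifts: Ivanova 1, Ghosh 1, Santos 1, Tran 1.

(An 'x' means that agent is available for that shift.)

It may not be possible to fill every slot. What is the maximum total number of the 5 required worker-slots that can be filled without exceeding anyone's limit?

Total capacity across all agents is 1+1+1+1 = 4, and 5 slots are needed, so at most 4 can be filled.
An assignment achieving 4: Thu evening→Ghosh, Fri afternoon→Tran, Fri evening→Ivanova, Sat morning→Santos.
Loads: Ivanova 1/1, Ghosh 1/1, Santos 1/1, Tran 1/1.

4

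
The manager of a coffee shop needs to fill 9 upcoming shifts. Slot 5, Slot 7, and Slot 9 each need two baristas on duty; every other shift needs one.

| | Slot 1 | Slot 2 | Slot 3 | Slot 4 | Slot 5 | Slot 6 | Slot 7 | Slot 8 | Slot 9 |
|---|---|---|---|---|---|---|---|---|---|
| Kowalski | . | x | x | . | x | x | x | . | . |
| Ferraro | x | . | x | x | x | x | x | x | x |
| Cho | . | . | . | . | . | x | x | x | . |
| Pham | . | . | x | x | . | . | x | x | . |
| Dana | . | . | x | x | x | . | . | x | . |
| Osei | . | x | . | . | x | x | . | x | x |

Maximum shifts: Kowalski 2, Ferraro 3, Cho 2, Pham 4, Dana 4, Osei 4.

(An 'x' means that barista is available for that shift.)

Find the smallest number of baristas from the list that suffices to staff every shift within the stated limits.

12 slots to fill and no one can take more than 4, so at least ⌈12/4⌉ = 3 baristas are needed.
No set of 3 baristas can cover every shift (each such set leaves at least one shift with no one available or exceeds a cap).
Kowalski, Ferraro, Pham, and Osei alone can cover everything: Slot 1→Ferraro, Slot 2→Kowalski, Slot 3→Pham, Slot 4→Pham, Slot 5→Kowalski+Osei, Slot 6→Osei, Slot 7→Ferraro+Pham, Slot 8→Pham, Slot 9→Ferraro+Osei.

4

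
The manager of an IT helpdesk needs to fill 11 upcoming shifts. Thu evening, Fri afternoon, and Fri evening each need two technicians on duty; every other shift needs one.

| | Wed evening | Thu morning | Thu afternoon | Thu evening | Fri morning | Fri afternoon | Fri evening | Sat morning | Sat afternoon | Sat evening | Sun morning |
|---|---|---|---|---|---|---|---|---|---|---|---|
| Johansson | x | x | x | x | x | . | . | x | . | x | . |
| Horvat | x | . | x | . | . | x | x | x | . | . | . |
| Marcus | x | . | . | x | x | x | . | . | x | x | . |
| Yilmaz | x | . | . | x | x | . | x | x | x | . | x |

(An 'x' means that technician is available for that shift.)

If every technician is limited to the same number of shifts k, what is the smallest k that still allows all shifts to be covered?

With 4 technicians and 14 worker-slots to fill, someone must work at least ⌈14/4⌉ = 4 shifts, so k ≥ 4.
k = 4 works: Wed evening→Horvat, Thu morning→Johansson, Thu afternoon→Johansson, Thu evening→Johansson+Marcus, Fri morning→Marcus, Fri afternoon→Horvat+Marcus, Fri evening→Horvat+Yilmaz, Sat morning→Horvat, Sat afternoon→Marcus, Sat evening→Johansson, Sun morning→Yilmaz.
Loads: Johansson 4, Horvat 4, Marcus 4, Yilmaz 2 — all ≤ 4.

4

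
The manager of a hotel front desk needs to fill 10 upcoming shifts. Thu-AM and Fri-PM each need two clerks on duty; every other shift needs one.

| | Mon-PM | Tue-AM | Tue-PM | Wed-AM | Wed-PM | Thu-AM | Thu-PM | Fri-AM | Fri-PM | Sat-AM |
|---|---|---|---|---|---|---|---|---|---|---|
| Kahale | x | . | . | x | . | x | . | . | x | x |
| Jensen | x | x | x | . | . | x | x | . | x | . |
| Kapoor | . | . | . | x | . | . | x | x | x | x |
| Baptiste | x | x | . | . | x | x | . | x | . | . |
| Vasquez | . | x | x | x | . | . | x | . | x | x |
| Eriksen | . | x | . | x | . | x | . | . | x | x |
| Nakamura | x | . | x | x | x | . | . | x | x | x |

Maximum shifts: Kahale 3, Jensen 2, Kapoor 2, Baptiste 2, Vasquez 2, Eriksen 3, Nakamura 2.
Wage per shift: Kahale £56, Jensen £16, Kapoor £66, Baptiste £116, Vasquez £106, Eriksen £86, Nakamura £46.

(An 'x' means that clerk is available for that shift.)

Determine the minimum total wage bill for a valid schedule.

£682

Picking the cheapest available clerk for each shift independently would cost £382, but that ignores the shift limits.
An optimal schedule: Mon-PM→Kahale, Tue-AM→Eriksen, Tue-PM→Jensen, Wed-AM→Kahale, Wed-PM→Nakamura, Thu-AM→Kahale+Eriksen, Thu-PM→Jensen, Fri-AM→Nakamura, Fri-PM→Kapoor+Eriksen, Sat-AM→Kapoor.
Total: 56 + 86 + 16 + 56 + 46 + 56 + 86 + 16 + 46 + 66 + 86 + 66 = £682.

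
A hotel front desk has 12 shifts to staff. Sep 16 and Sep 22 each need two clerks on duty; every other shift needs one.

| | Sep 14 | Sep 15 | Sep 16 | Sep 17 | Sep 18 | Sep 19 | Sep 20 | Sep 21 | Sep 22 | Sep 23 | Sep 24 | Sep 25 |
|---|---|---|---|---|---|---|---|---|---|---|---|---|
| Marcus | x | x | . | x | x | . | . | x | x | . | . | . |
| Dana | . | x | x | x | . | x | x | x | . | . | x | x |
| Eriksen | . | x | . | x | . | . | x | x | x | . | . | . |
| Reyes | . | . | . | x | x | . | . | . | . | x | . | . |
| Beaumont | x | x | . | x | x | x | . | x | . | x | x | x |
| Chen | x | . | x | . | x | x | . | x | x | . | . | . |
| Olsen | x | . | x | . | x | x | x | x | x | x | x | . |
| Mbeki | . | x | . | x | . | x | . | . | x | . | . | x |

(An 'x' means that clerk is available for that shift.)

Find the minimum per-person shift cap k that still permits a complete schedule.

With 8 clerks and 14 worker-slots to fill, someone must work at least ⌈14/8⌉ = 2 shifts, so k ≥ 2.
k = 2 works: Sep 14→Marcus, Sep 15→Marcus, Sep 16→Dana+Chen, Sep 17→Eriksen, Sep 18→Reyes, Sep 19→Chen, Sep 20→Dana, Sep 21→Eriksen, Sep 22→Olsen+Mbeki, Sep 23→Reyes, Sep 24→Beaumont, Sep 25→Beaumont.
Loads: Marcus 2, Dana 2, Eriksen 2, Reyes 2, Beaumont 2, Chen 2, Olsen 1, Mbeki 1 — all ≤ 2.

2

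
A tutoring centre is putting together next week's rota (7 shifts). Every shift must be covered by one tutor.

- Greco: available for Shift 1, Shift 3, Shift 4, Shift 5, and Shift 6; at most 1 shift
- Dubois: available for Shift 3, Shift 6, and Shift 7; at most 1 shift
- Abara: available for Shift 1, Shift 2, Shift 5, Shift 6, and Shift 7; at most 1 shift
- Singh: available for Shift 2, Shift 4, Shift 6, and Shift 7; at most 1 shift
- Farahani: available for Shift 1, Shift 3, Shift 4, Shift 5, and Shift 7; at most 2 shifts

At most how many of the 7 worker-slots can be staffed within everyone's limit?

Total capacity across all tutors is 1+1+1+1+2 = 6, and 7 slots are needed, so at most 6 can be filled.
An assignment achieving 6: Shift 1→Greco, Shift 2→Abara, Shift 3→Dubois, Shift 4→Singh, Shift 5→Farahani, Shift 7→Farahani.
Loads: Greco 1/1, Dubois 1/1, Abara 1/1, Singh 1/1, Farahani 2/2.

6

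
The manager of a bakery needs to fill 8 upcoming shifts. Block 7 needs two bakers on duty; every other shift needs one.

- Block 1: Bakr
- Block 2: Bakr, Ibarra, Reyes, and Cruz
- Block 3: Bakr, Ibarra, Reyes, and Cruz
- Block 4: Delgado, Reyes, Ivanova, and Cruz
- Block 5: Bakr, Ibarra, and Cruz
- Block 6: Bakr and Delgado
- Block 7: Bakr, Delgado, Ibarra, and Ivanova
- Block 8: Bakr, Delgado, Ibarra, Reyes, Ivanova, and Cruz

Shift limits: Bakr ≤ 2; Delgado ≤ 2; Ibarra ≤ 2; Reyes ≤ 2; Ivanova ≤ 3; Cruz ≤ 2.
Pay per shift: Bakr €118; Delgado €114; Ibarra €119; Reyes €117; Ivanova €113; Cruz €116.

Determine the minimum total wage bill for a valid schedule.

€1034

Block 1 can only be covered by Bakr, so that assignment is forced.
Picking the cheapest available baker for each shift independently would cost €1033, but that ignores the shift limits.
An optimal schedule: Block 1→Bakr, Block 2→Cruz, Block 3→Reyes, Block 4→Ivanova, Block 5→Cruz, Block 6→Delgado, Block 7→Ivanova+Delgado, Block 8→Ivanova.
Total: 118 + 116 + 117 + 113 + 116 + 114 + 113 + 114 + 113 = €1034.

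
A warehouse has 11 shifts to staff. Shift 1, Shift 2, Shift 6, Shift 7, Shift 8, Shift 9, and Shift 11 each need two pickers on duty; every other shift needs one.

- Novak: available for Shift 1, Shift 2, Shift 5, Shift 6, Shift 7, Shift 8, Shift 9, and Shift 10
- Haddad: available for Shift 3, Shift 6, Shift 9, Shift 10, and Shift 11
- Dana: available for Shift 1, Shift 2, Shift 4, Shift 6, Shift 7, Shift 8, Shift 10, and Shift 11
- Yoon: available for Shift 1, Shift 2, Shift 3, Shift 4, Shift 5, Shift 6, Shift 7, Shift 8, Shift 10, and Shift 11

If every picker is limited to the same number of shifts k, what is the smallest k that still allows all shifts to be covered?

5

With 4 pickers and 18 worker-slots to fill, someone must work at least ⌈18/4⌉ = 5 shifts, so k ≥ 5.
k = 5 works: Shift 1→Novak+Dana, Shift 2→Novak+Dana, Shift 3→Haddad, Shift 4→Dana, Shift 5→Novak, Shift 6→Haddad+Yoon, Shift 7→Novak+Dana, Shift 8→Dana+Yoon, Shift 9→Novak+Haddad, Shift 10→Haddad, Shift 11→Haddad+Yoon.
Loads: Novak 5, Haddad 5, Dana 5, Yoon 3 — all ≤ 5.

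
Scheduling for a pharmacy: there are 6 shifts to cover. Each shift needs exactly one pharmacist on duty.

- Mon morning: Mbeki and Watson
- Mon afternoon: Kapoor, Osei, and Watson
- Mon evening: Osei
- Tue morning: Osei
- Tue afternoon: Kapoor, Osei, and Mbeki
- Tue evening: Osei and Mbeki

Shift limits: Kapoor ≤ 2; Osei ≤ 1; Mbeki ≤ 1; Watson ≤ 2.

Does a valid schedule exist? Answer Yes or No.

Total capacity is 6 and 6 slots are needed, so capacity alone doesn't rule it out.
Shifts {Mon evening, Tue morning} need 2 worker-slots in total, but the pharmacists available for any of those shifts (Osei) can supply at most 1 among them. So no valid schedule exists.

No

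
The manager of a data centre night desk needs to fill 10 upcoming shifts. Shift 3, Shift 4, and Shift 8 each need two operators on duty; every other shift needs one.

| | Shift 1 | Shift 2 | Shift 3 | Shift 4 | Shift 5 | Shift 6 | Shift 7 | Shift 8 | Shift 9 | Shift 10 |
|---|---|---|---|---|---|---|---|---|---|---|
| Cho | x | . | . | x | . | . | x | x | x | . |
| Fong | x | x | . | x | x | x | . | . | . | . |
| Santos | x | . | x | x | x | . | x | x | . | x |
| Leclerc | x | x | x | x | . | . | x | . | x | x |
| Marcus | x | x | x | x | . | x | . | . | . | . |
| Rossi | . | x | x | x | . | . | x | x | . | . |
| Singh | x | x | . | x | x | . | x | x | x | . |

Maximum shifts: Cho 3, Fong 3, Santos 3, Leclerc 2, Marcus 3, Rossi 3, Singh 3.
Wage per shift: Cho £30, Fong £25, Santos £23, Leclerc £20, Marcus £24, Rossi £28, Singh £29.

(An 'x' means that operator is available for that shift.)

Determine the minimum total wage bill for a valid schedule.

Picking the cheapest available operator for each shift independently would cost £284, but that ignores the shift limits.
An optimal schedule: Shift 1→Fong, Shift 2→Fong, Shift 3→Marcus+Rossi, Shift 4→Marcus+Fong, Shift 5→Santos, Shift 6→Marcus, Shift 7→Santos, Shift 8→Santos+Rossi, Shift 9→Leclerc, Shift 10→Leclerc.
Total: 25 + 25 + 24 + 28 + 24 + 25 + 23 + 24 + 23 + 23 + 28 + 20 + 20 = £312.

£312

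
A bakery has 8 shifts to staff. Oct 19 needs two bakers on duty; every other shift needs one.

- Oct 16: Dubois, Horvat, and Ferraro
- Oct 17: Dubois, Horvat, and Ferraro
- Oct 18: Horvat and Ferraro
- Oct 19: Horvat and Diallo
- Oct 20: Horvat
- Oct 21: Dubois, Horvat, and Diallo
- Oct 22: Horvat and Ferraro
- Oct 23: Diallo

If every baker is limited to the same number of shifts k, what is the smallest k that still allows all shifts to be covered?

3

With 4 bakers and 9 worker-slots to fill, someone must work at least ⌈9/4⌉ = 3 shifts, so k ≥ 3.
k = 3 works: Oct 16→Dubois, Oct 17→Dubois, Oct 18→Horvat, Oct 19→Horvat+Diallo, Oct 20→Horvat, Oct 21→Dubois, Oct 22→Ferraro, Oct 23→Diallo.
Loads: Dubois 3, Horvat 3, Ferraro 1, Diallo 2 — all ≤ 3.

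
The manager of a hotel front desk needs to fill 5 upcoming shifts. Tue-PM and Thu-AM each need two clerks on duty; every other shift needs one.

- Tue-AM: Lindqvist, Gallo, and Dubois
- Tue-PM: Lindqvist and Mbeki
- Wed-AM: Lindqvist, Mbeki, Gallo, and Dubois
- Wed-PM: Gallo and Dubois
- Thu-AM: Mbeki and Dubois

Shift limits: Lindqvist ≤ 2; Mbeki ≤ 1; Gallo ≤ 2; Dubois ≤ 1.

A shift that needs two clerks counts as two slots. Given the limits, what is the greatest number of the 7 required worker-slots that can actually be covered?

Total capacity across all clerks is 2+1+2+1 = 6, and 7 slots are needed, so at most 6 can be filled.
An assignment achieving 6: Tue-AM→Lindqvist, Tue-PM→Lindqvist+Mbeki, Wed-AM→Gallo, Wed-PM→Gallo, Thu-AM→Dubois.
Loads: Lindqvist 2/2, Mbeki 1/1, Gallo 2/2, Dubois 1/1.

6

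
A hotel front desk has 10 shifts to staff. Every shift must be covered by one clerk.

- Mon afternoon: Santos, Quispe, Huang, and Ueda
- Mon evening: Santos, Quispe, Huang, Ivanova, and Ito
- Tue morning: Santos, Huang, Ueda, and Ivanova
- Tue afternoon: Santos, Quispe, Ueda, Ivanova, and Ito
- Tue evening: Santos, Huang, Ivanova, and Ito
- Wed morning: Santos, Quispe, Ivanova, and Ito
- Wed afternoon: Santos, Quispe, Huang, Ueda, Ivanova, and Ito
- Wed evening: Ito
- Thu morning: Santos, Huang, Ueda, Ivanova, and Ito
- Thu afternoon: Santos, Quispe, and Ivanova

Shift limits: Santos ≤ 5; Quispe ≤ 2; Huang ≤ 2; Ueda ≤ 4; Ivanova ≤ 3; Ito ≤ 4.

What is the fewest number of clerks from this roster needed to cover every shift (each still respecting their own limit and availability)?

10 slots to fill and no one can take more than 5, so at least ⌈10/5⌉ = 2 clerks are needed.
Any 2 clerks together have capacity at most 5+4 = 9 < 10 slots, so 2 can never suffice.
Santos, Quispe, and Ito alone can cover everything: Mon afternoon→Santos, Mon evening→Quispe, Tue morning→Santos, Tue afternoon→Quispe, Tue evening→Santos, Wed morning→Ito, Wed afternoon→Ito, Wed evening→Ito, Thu morning→Santos, Thu afternoon→Santos.

3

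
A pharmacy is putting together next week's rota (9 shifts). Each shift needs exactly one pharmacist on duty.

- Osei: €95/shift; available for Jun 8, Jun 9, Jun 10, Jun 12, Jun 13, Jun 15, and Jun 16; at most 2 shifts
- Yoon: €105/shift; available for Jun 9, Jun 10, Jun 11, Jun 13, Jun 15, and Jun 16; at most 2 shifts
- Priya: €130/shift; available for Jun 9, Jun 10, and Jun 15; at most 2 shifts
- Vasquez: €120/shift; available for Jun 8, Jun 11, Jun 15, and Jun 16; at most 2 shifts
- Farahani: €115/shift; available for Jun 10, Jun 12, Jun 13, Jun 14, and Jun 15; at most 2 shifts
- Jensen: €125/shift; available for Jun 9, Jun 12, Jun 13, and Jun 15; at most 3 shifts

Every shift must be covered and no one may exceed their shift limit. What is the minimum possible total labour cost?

€995

Jun 14 can only be covered by Farahani, so that assignment is forced.
Picking the cheapest available pharmacist for each shift independently would cost €885, but that ignores the shift limits.
An optimal schedule: Jun 8→Osei, Jun 9→Yoon, Jun 10→Farahani, Jun 11→Yoon, Jun 12→Osei, Jun 13→Jensen, Jun 14→Farahani, Jun 15→Vasquez, Jun 16→Vasquez.
Total: 95 + 105 + 115 + 105 + 95 + 125 + 115 + 120 + 120 = €995.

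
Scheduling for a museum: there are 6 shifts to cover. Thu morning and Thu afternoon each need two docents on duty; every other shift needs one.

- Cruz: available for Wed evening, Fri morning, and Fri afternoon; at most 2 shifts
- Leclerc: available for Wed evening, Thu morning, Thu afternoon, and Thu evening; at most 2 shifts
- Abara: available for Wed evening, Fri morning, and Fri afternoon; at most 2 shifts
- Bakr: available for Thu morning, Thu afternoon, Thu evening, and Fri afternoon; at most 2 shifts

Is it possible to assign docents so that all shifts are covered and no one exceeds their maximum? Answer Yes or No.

Total capacity is 8 and 8 slots are needed, so capacity alone doesn't rule it out.
Shifts {Thu morning, Thu afternoon, Thu evening} need 5 worker-slots in total, but the docents available for any of those shifts (Leclerc and Bakr) can supply at most 4 among them. So no valid schedule exists.

No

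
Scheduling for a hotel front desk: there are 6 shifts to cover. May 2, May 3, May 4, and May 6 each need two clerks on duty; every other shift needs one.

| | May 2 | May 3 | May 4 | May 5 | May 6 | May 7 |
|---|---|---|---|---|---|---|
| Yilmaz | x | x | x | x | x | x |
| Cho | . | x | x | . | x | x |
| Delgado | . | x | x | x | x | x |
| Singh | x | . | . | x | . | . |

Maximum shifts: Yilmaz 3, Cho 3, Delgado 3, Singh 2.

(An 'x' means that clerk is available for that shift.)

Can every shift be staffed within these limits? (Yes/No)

Yes

May 2 can only be covered by Yilmaz and Singh, so that assignment is forced.
One valid schedule: May 2→Yilmaz+Singh, May 3→Yilmaz+Cho, May 4→Yilmaz+Cho, May 5→Delgado, May 6→Cho+Delgado, May 7→Delgado.
Loads: Yilmaz 3/3, Cho 3/3, Delgado 3/3, Singh 1/2 — all within limits.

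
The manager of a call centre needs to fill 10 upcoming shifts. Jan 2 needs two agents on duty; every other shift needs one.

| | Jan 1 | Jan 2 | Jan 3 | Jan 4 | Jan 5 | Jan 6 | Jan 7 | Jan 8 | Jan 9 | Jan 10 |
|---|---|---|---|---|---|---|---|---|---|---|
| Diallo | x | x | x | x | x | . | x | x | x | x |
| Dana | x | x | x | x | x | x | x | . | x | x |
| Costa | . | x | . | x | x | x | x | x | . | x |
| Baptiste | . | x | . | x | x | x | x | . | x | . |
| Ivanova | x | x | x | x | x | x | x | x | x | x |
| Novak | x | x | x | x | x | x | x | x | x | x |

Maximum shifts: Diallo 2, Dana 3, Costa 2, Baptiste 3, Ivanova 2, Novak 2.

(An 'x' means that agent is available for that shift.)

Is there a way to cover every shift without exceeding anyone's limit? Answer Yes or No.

One valid schedule: Jan 1→Diallo, Jan 2→Baptiste+Ivanova, Jan 3→Diallo, Jan 4→Costa, Jan 5→Baptiste, Jan 6→Dana, Jan 7→Baptiste, Jan 8→Costa, Jan 9→Dana, Jan 10→Dana.
Loads: Diallo 2/2, Dana 3/3, Costa 2/2, Baptiste 3/3, Ivanova 1/2, Novak 0/2 — all within limits.

Yes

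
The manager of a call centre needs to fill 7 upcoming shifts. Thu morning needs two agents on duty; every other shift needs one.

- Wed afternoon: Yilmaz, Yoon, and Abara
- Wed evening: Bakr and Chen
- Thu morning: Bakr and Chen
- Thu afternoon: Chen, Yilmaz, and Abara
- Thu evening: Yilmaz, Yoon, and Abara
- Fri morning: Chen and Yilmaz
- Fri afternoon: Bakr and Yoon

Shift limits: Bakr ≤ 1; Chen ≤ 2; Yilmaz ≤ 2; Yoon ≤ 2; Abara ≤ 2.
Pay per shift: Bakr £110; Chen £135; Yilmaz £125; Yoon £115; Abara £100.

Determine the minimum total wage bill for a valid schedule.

Thu morning can only be covered by Bakr and Chen, so that assignment is forced.
Picking the cheapest available agent for each shift independently would cost £890, but that ignores the shift limits.
An optimal schedule: Wed afternoon→Abara, Wed evening→Chen, Thu morning→Bakr+Chen, Thu afternoon→Abara, Thu evening→Yoon, Fri morning→Yilmaz, Fri afternoon→Yoon.
Total: 100 + 135 + 110 + 135 + 100 + 115 + 125 + 115 = £935.

£935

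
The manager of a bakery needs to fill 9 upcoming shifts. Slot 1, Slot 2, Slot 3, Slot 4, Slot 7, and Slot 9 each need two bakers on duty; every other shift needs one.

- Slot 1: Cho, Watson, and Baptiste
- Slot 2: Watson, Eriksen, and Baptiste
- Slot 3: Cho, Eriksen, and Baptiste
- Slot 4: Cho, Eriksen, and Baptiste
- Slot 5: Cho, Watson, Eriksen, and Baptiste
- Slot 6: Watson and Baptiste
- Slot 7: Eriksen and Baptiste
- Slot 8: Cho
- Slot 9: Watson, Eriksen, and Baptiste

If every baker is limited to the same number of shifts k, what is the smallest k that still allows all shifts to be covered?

4

With 4 bakers and 15 worker-slots to fill, someone must work at least ⌈15/4⌉ = 4 shifts, so k ≥ 4.
k = 4 works: Slot 1→Cho+Watson, Slot 2→Watson+Eriksen, Slot 3→Cho+Eriksen, Slot 4→Cho+Eriksen, Slot 5→Baptiste, Slot 6→Watson, Slot 7→Eriksen+Baptiste, Slot 8→Cho, Slot 9→Watson+Baptiste.
Loads: Cho 4, Watson 4, Eriksen 4, Baptiste 3 — all ≤ 4.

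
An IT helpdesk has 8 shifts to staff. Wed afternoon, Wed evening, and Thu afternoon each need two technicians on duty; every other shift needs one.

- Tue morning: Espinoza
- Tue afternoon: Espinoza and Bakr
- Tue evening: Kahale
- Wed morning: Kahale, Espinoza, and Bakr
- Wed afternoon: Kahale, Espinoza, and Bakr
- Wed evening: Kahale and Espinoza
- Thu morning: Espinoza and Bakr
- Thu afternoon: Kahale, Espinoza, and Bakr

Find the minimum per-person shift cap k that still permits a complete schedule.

With 3 technicians and 11 worker-slots to fill, someone must work at least ⌈11/3⌉ = 4 shifts, so k ≥ 4.
k = 4 works: Tue morning→Espinoza, Tue afternoon→Espinoza, Tue evening→Kahale, Wed morning→Bakr, Wed afternoon→Kahale+Bakr, Wed evening→Kahale+Espinoza, Thu morning→Espinoza, Thu afternoon→Kahale+Bakr.
Loads: Kahale 4, Espinoza 4, Bakr 3 — all ≤ 4.

4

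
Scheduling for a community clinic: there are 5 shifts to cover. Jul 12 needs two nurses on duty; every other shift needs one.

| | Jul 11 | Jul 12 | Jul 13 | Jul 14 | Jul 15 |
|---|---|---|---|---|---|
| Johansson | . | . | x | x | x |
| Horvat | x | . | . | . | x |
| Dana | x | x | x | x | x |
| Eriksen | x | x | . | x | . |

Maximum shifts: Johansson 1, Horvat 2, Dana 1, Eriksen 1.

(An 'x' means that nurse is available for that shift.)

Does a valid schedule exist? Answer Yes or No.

Shifts {Jul 12, Jul 13, Jul 14} need 4 worker-slots in total, but the nurses available for any of those shifts (Johansson, Dana, and Eriksen) can supply at most 3 among them. So no valid schedule exists.

No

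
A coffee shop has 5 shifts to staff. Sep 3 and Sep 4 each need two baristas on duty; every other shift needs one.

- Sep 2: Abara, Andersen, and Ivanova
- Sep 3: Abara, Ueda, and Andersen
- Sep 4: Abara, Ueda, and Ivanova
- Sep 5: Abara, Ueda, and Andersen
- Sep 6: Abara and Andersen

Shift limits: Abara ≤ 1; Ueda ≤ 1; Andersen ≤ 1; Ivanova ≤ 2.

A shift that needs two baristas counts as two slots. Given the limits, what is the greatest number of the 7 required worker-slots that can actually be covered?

5

Total capacity across all baristas is 1+1+1+2 = 5, and 7 slots are needed, so at most 5 can be filled.
An assignment achieving 5: Sep 2→Ivanova, Sep 3→Ueda+Andersen, Sep 4→Ivanova, Sep 6→Abara.
Loads: Abara 1/1, Ueda 1/1, Andersen 1/1, Ivanova 2/2.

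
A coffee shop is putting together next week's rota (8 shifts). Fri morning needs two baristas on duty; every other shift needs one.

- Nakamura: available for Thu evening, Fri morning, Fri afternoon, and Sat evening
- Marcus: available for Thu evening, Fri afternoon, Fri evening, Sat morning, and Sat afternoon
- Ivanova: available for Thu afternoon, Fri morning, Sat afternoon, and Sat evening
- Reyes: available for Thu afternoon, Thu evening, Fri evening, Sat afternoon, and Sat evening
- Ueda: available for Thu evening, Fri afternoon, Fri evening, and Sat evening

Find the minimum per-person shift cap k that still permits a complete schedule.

With 5 baristas and 9 worker-slots to fill, someone must work at least ⌈9/5⌉ = 2 shifts, so k ≥ 2.
k = 2 works: Thu afternoon→Ivanova, Thu evening→Reyes, Fri morning→Nakamura+Ivanova, Fri afternoon→Nakamura, Fri evening→Marcus, Sat morning→Marcus, Sat afternoon→Reyes, Sat evening→Ueda.
Loads: Nakamura 2, Marcus 2, Ivanova 2, Reyes 2, Ueda 1 — all ≤ 2.

2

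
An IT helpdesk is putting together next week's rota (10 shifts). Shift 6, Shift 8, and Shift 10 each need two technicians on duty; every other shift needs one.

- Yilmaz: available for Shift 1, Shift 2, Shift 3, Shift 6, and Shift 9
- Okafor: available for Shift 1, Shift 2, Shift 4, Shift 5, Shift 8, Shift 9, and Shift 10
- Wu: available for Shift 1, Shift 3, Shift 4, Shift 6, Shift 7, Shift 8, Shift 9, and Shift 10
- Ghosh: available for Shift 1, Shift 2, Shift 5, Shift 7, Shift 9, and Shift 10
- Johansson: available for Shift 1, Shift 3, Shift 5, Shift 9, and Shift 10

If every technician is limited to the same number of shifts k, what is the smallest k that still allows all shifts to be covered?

3

With 5 technicians and 13 worker-slots to fill, someone must work at least ⌈13/5⌉ = 3 shifts, so k ≥ 3.
k = 3 works: Shift 1→Ghosh, Shift 2→Yilmaz, Shift 3→Yilmaz, Shift 4→Okafor, Shift 5→Okafor, Shift 6→Yilmaz+Wu, Shift 7→Wu, Shift 8→Okafor+Wu, Shift 9→Ghosh, Shift 10→Ghosh+Johansson.
Loads: Yilmaz 3, Okafor 3, Wu 3, Ghosh 3, Johansson 1 — all ≤ 3.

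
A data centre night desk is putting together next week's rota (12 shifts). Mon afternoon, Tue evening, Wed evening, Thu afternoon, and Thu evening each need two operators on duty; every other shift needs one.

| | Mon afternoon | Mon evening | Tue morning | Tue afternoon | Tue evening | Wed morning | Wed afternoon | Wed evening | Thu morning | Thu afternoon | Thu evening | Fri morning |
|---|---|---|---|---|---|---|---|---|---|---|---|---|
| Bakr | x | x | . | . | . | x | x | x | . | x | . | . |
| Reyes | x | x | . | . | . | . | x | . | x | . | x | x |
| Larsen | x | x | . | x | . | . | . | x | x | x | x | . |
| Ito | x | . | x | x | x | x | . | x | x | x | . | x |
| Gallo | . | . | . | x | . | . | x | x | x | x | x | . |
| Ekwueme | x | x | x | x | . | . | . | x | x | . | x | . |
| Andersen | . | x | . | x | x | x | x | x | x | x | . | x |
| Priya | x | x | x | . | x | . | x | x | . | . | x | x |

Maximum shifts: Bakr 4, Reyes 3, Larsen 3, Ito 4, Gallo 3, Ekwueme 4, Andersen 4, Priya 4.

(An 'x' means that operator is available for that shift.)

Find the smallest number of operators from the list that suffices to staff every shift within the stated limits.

5

17 slots to fill and no one can take more than 4, so at least ⌈17/4⌉ = 5 operators are needed.
Bakr, Reyes, Larsen, Ito, and Andersen alone can cover everything: Mon afternoon→Bakr+Larsen, Mon evening→Bakr, Tue morning→Ito, Tue afternoon→Larsen, Tue evening→Ito+Andersen, Wed morning→Bakr, Wed afternoon→Bakr, Wed evening→Ito+Andersen, Thu morning→Reyes, Thu afternoon→Ito+Andersen, Thu evening→Reyes+Larsen, Fri morning→Reyes.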